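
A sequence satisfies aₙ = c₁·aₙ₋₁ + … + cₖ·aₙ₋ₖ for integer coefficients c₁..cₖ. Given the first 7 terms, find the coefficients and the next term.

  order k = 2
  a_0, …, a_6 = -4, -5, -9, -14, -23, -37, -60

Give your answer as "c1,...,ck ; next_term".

1,1 ; -97

  a_2 = 1·-5 + 1·-4 = -9
  a_3 = 1·-9 + 1·-5 = -14
  a_4 = 1·-14 + 1·-9 = -23
  a_5 = 1·-23 + 1·-14 = -37
  a_6 = 1·-37 + 1·-23 = -60
  a_7 = 1·-60 + 1·-37 = -97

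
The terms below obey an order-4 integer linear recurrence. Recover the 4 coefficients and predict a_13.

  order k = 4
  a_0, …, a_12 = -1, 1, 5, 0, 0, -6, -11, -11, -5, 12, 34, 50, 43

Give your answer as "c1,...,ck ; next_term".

  a_4 = 1·0 + 0·5 + -1·1 + -1·-1 = 0
  a_5 = 1·0 + 0·0 + -1·5 + -1·1 = -6
  a_6 = 1·-6 + 0·0 + -1·0 + -1·5 = -11
  a_7 = 1·-11 + 0·-6 + -1·0 + -1·0 = -11
  a_8 = 1·-11 + 0·-11 + -1·-6 + -1·0 = -5
  a_9 = 1·-5 + 0·-11 + -1·-11 + -1·-6 = 12
  a_10 = 1·12 + 0·-5 + -1·-11 + -1·-11 = 34
  a_11 = 1·34 + 0·12 + -1·-5 + -1·-11 = 50
  a_12 = 1·50 + 0·34 + -1·12 + -1·-5 = 43
  a_13 = 1·43 + 0·50 + -1·34 + -1·12 = -3

1,0,-1,-1 ; -3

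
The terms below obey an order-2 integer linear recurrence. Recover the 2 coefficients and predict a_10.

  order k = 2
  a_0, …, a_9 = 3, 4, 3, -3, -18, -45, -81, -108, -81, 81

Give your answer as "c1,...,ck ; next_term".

3,-3 ; 486

  a_2 = 3·4 + -3·3 = 3
  a_3 = 3·3 + -3·4 = -3
  a_4 = 3·-3 + -3·3 = -18
  a_5 = 3·-18 + -3·-3 = -45
  a_6 = 3·-45 + -3·-18 = -81
  a_7 = 3·-81 + -3·-45 = -108
  a_8 = 3·-108 + -3·-81 = -81
  a_9 = 3·-81 + -3·-108 = 81
  a_10 = 3·81 + -3·-81 = 486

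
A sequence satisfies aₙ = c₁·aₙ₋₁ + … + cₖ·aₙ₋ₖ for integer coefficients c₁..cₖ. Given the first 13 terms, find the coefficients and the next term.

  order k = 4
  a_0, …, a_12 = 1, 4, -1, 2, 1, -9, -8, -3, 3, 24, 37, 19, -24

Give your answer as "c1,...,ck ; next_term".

  a_4 = 1·2 + -1·-1 + 0·4 + -2·1 = 1
  a_5 = 1·1 + -1·2 + 0·-1 + -2·4 = -9
  a_6 = 1·-9 + -1·1 + 0·2 + -2·-1 = -8
  a_7 = 1·-8 + -1·-9 + 0·1 + -2·2 = -3
  a_8 = 1·-3 + -1·-8 + 0·-9 + -2·1 = 3
  a_9 = 1·3 + -1·-3 + 0·-8 + -2·-9 = 24
  a_10 = 1·24 + -1·3 + 0·-3 + -2·-8 = 37
  a_11 = 1·37 + -1·24 + 0·3 + -2·-3 = 19
  a_12 = 1·19 + -1·37 + 0·24 + -2·3 = -24
  a_13 = 1·-24 + -1·19 + 0·37 + -2·24 = -91

1,-1,0,-2 ; -91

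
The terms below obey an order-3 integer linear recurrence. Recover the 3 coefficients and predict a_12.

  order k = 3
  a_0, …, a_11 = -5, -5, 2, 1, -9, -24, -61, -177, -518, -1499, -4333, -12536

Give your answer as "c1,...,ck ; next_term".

  a_3 = 3·2 + -1·-5 + 2·-5 = 1
  a_4 = 3·1 + -1·2 + 2·-5 = -9
  a_5 = 3·-9 + -1·1 + 2·2 = -24
  a_6 = 3·-24 + -1·-9 + 2·1 = -61
  a_7 = 3·-61 + -1·-24 + 2·-9 = -177
  a_8 = 3·-177 + -1·-61 + 2·-24 = -518
  a_9 = 3·-518 + -1·-177 + 2·-61 = -1499
  a_10 = 3·-1499 + -1·-518 + 2·-177 = -4333
  a_11 = 3·-4333 + -1·-1499 + 2·-518 = -12536
  a_12 = 3·-12536 + -1·-4333 + 2·-1499 = -36273

3,-1,2 ; -36273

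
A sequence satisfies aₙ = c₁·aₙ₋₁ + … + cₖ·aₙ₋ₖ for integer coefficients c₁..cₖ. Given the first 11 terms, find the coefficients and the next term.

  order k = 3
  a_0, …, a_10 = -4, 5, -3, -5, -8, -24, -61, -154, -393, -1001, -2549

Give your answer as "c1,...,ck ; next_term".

  a_3 = 2·-3 + 1·5 + 1·-4 = -5
  a_4 = 2·-5 + 1·-3 + 1·5 = -8
  a_5 = 2·-8 + 1·-5 + 1·-3 = -24
  a_6 = 2·-24 + 1·-8 + 1·-5 = -61
  a_7 = 2·-61 + 1·-24 + 1·-8 = -154
  a_8 = 2·-154 + 1·-61 + 1·-24 = -393
  a_9 = 2·-393 + 1·-154 + 1·-61 = -1001
  a_10 = 2·-1001 + 1·-393 + 1·-154 = -2549
  a_11 = 2·-2549 + 1·-1001 + 1·-393 = -6492

2,1,1 ; -6492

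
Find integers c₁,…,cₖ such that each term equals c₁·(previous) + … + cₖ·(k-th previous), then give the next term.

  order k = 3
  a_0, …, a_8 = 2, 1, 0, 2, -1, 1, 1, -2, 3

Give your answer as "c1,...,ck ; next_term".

-1,0,1 ; -2

  a_3 = -1·0 + 0·1 + 1·2 = 2
  a_4 = -1·2 + 0·0 + 1·1 = -1
  a_5 = -1·-1 + 0·2 + 1·0 = 1
  a_6 = -1·1 + 0·-1 + 1·2 = 1
  a_7 = -1·1 + 0·1 + 1·-1 = -2
  a_8 = -1·-2 + 0·1 + 1·1 = 3
  a_9 = -1·3 + 0·-2 + 1·1 = -2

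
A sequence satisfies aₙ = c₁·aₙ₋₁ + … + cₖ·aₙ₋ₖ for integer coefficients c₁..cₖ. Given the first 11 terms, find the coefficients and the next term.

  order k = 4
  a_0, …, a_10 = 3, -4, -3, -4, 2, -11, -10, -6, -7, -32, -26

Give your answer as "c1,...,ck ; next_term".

0,0,1,2 ; -19

  a_4 = 0·-4 + 0·-3 + 1·-4 + 2·3 = 2
  a_5 = 0·2 + 0·-4 + 1·-3 + 2·-4 = -11
  a_6 = 0·-11 + 0·2 + 1·-4 + 2·-3 = -10
  a_7 = 0·-10 + 0·-11 + 1·2 + 2·-4 = -6
  a_8 = 0·-6 + 0·-10 + 1·-11 + 2·2 = -7
  a_9 = 0·-7 + 0·-6 + 1·-10 + 2·-11 = -32
  a_10 = 0·-32 + 0·-7 + 1·-6 + 2·-10 = -26
  a_11 = 0·-26 + 0·-32 + 1·-7 + 2·-6 = -19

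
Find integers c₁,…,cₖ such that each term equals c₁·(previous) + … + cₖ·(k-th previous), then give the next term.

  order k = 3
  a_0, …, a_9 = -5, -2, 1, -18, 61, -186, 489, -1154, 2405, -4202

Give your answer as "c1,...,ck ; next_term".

-4,-3,4 ; 4977

  a_3 = -4·1 + -3·-2 + 4·-5 = -18
  a_4 = -4·-18 + -3·1 + 4·-2 = 61
  a_5 = -4·61 + -3·-18 + 4·1 = -186
  a_6 = -4·-186 + -3·61 + 4·-18 = 489
  a_7 = -4·489 + -3·-186 + 4·61 = -1154
  a_8 = -4·-1154 + -3·489 + 4·-186 = 2405
  a_9 = -4·2405 + -3·-1154 + 4·489 = -4202
  a_10 = -4·-4202 + -3·2405 + 4·-1154 = 4977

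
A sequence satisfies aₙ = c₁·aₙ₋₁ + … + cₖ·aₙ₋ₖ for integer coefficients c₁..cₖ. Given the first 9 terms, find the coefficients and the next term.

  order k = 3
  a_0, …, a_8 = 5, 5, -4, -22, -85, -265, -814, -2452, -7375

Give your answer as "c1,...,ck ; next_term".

3,1,-3 ; -22135

  a_3 = 3·-4 + 1·5 + -3·5 = -22
  a_4 = 3·-22 + 1·-4 + -3·5 = -85
  a_5 = 3·-85 + 1·-22 + -3·-4 = -265
  a_6 = 3·-265 + 1·-85 + -3·-22 = -814
  a_7 = 3·-814 + 1·-265 + -3·-85 = -2452
  a_8 = 3·-2452 + 1·-814 + -3·-265 = -7375
  a_9 = 3·-7375 + 1·-2452 + -3·-814 = -22135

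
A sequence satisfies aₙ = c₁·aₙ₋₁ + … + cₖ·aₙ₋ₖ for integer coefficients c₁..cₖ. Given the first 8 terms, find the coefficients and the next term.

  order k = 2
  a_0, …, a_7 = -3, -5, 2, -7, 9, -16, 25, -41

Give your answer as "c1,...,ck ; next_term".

-1,1 ; 66

  a_2 = -1·-5 + 1·-3 = 2
  a_3 = -1·2 + 1·-5 = -7
  a_4 = -1·-7 + 1·2 = 9
  a_5 = -1·9 + 1·-7 = -16
  a_6 = -1·-16 + 1·9 = 25
  a_7 = -1·25 + 1·-16 = -41
  a_8 = -1·-41 + 1·25 = 66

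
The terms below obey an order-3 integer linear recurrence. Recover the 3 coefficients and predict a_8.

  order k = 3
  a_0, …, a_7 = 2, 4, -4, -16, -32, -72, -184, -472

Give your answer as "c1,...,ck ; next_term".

3,-2,2 ; -1192

  a_3 = 3·-4 + -2·4 + 2·2 = -16
  a_4 = 3·-16 + -2·-4 + 2·4 = -32
  a_5 = 3·-32 + -2·-16 + 2·-4 = -72
  a_6 = 3·-72 + -2·-32 + 2·-16 = -184
  a_7 = 3·-184 + -2·-72 + 2·-32 = -472
  a_8 = 3·-472 + -2·-184 + 2·-72 = -1192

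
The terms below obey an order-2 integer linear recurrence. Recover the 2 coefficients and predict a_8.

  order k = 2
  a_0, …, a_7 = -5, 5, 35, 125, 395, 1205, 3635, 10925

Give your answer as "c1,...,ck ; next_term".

4,-3 ; 32795

  a_2 = 4·5 + -3·-5 = 35
  a_3 = 4·35 + -3·5 = 125
  a_4 = 4·125 + -3·35 = 395
  a_5 = 4·395 + -3·125 = 1205
  a_6 = 4·1205 + -3·395 = 3635
  a_7 = 4·3635 + -3·1205 = 10925
  a_8 = 4·10925 + -3·3635 = 32795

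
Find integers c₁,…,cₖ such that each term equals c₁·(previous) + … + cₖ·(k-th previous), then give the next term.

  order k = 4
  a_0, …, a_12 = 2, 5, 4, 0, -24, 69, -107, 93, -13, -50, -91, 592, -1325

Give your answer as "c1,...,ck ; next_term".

  a_4 = -3·0 + -4·4 + -2·5 + 1·2 = -24
  a_5 = -3·-24 + -4·0 + -2·4 + 1·5 = 69
  a_6 = -3·69 + -4·-24 + -2·0 + 1·4 = -107
  a_7 = -3·-107 + -4·69 + -2·-24 + 1·0 = 93
  a_8 = -3·93 + -4·-107 + -2·69 + 1·-24 = -13
  a_9 = -3·-13 + -4·93 + -2·-107 + 1·69 = -50
  a_10 = -3·-50 + -4·-13 + -2·93 + 1·-107 = -91
  a_11 = -3·-91 + -4·-50 + -2·-13 + 1·93 = 592
  a_12 = -3·592 + -4·-91 + -2·-50 + 1·-13 = -1325
  a_13 = -3·-1325 + -4·592 + -2·-91 + 1·-50 = 1739

-3,-4,-2,1 ; 1739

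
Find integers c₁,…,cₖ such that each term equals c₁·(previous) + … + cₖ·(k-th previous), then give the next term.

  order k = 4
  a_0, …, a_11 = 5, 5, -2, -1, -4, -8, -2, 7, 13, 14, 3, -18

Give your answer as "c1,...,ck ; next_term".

  a_4 = 1·-1 + -1·-2 + 0·5 + -1·5 = -4
  a_5 = 1·-4 + -1·-1 + 0·-2 + -1·5 = -8
  a_6 = 1·-8 + -1·-4 + 0·-1 + -1·-2 = -2
  a_7 = 1·-2 + -1·-8 + 0·-4 + -1·-1 = 7
  a_8 = 1·7 + -1·-2 + 0·-8 + -1·-4 = 13
  a_9 = 1·13 + -1·7 + 0·-2 + -1·-8 = 14
  a_10 = 1·14 + -1·13 + 0·7 + -1·-2 = 3
  a_11 = 1·3 + -1·14 + 0·13 + -1·7 = -18
  a_12 = 1·-18 + -1·3 + 0·14 + -1·13 = -34

1,-1,0,-1 ; -34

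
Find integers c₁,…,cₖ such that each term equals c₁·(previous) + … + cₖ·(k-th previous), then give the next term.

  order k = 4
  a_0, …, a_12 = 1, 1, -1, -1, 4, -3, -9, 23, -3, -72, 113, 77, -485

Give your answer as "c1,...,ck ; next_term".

  a_4 = -1·-1 + -3·-1 + 1·1 + -1·1 = 4
  a_5 = -1·4 + -3·-1 + 1·-1 + -1·1 = -3
  a_6 = -1·-3 + -3·4 + 1·-1 + -1·-1 = -9
  a_7 = -1·-9 + -3·-3 + 1·4 + -1·-1 = 23
  a_8 = -1·23 + -3·-9 + 1·-3 + -1·4 = -3
  a_9 = -1·-3 + -3·23 + 1·-9 + -1·-3 = -72
  a_10 = -1·-72 + -3·-3 + 1·23 + -1·-9 = 113
  a_11 = -1·113 + -3·-72 + 1·-3 + -1·23 = 77
  a_12 = -1·77 + -3·113 + 1·-72 + -1·-3 = -485
  a_13 = -1·-485 + -3·77 + 1·113 + -1·-72 = 439

-1,-3,1,-1 ; 439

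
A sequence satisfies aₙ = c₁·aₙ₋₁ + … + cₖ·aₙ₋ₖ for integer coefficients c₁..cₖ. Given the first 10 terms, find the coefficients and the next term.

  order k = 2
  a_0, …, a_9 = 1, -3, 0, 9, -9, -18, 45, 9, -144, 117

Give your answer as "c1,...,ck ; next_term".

  a_2 = -1·-3 + -3·1 = 0
  a_3 = -1·0 + -3·-3 = 9
  a_4 = -1·9 + -3·0 = -9
  a_5 = -1·-9 + -3·9 = -18
  a_6 = -1·-18 + -3·-9 = 45
  a_7 = -1·45 + -3·-18 = 9
  a_8 = -1·9 + -3·45 = -144
  a_9 = -1·-144 + -3·9 = 117
  a_10 = -1·117 + -3·-144 = 315

-1,-3 ; 315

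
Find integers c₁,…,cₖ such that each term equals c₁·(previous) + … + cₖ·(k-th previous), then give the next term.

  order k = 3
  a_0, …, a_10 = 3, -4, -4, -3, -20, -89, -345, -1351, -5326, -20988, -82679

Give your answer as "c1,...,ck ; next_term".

4,-1,3 ; -325706

  a_3 = 4·-4 + -1·-4 + 3·3 = -3
  a_4 = 4·-3 + -1·-4 + 3·-4 = -20
  a_5 = 4·-20 + -1·-3 + 3·-4 = -89
  a_6 = 4·-89 + -1·-20 + 3·-3 = -345
  a_7 = 4·-345 + -1·-89 + 3·-20 = -1351
  a_8 = 4·-1351 + -1·-345 + 3·-89 = -5326
  a_9 = 4·-5326 + -1·-1351 + 3·-345 = -20988
  a_10 = 4·-20988 + -1·-5326 + 3·-1351 = -82679
  a_11 = 4·-82679 + -1·-20988 + 3·-5326 = -325706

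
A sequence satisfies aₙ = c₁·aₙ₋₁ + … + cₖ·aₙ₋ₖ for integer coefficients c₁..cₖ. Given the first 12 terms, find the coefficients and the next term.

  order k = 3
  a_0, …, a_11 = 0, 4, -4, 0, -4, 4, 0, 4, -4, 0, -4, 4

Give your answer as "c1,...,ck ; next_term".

0,0,-1 ; 0

  a_3 = 0·-4 + 0·4 + -1·0 = 0
  a_4 = 0·0 + 0·-4 + -1·4 = -4
  a_5 = 0·-4 + 0·0 + -1·-4 = 4
  a_6 = 0·4 + 0·-4 + -1·0 = 0
  a_7 = 0·0 + 0·4 + -1·-4 = 4
  a_8 = 0·4 + 0·0 + -1·4 = -4
  a_9 = 0·-4 + 0·4 + -1·0 = 0
  a_10 = 0·0 + 0·-4 + -1·4 = -4
  a_11 = 0·-4 + 0·0 + -1·-4 = 4
  a_12 = 0·4 + 0·-4 + -1·0 = 0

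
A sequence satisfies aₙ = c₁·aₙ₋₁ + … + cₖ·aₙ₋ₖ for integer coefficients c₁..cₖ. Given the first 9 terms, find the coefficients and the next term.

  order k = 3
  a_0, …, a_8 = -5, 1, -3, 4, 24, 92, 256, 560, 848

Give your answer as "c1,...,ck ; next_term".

  a_3 = 4·-3 + -4·1 + -4·-5 = 4
  a_4 = 4·4 + -4·-3 + -4·1 = 24
  a_5 = 4·24 + -4·4 + -4·-3 = 92
  a_6 = 4·92 + -4·24 + -4·4 = 256
  a_7 = 4·256 + -4·92 + -4·24 = 560
  a_8 = 4·560 + -4·256 + -4·92 = 848
  a_9 = 4·848 + -4·560 + -4·256 = 128

4,-4,-4 ; 128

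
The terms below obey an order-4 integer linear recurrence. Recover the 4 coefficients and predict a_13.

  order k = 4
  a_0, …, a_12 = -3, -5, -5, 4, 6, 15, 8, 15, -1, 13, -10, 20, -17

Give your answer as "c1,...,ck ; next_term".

  a_4 = 1·4 + 1·-5 + -2·-5 + 1·-3 = 6
  a_5 = 1·6 + 1·4 + -2·-5 + 1·-5 = 15
  a_6 = 1·15 + 1·6 + -2·4 + 1·-5 = 8
  a_7 = 1·8 + 1·15 + -2·6 + 1·4 = 15
  a_8 = 1·15 + 1·8 + -2·15 + 1·6 = -1
  a_9 = 1·-1 + 1·15 + -2·8 + 1·15 = 13
  a_10 = 1·13 + 1·-1 + -2·15 + 1·8 = -10
  a_11 = 1·-10 + 1·13 + -2·-1 + 1·15 = 20
  a_12 = 1·20 + 1·-10 + -2·13 + 1·-1 = -17
  a_13 = 1·-17 + 1·20 + -2·-10 + 1·13 = 36

1,1,-2,1 ; 36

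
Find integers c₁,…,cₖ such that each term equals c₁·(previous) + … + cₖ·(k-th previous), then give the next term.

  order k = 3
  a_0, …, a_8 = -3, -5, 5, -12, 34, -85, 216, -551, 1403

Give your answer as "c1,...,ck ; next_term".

-2,1,-1 ; -3573

  a_3 = -2·5 + 1·-5 + -1·-3 = -12
  a_4 = -2·-12 + 1·5 + -1·-5 = 34
  a_5 = -2·34 + 1·-12 + -1·5 = -85
  a_6 = -2·-85 + 1·34 + -1·-12 = 216
  a_7 = -2·216 + 1·-85 + -1·34 = -551
  a_8 = -2·-551 + 1·216 + -1·-85 = 1403
  a_9 = -2·1403 + 1·-551 + -1·216 = -3573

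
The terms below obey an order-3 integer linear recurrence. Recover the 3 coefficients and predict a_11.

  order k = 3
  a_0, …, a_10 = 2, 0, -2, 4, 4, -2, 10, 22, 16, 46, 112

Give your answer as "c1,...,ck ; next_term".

1,0,3 ; 160

  a_3 = 1·-2 + 0·0 + 3·2 = 4
  a_4 = 1·4 + 0·-2 + 3·0 = 4
  a_5 = 1·4 + 0·4 + 3·-2 = -2
  a_6 = 1·-2 + 0·4 + 3·4 = 10
  a_7 = 1·10 + 0·-2 + 3·4 = 22
  a_8 = 1·22 + 0·10 + 3·-2 = 16
  a_9 = 1·16 + 0·22 + 3·10 = 46
  a_10 = 1·46 + 0·16 + 3·22 = 112
  a_11 = 1·112 + 0·46 + 3·16 = 160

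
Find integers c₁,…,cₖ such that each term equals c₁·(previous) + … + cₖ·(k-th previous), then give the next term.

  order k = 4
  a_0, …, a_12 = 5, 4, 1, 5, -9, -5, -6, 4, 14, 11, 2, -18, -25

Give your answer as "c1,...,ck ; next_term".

  a_4 = 0·5 + 0·1 + -1·4 + -1·5 = -9
  a_5 = 0·-9 + 0·5 + -1·1 + -1·4 = -5
  a_6 = 0·-5 + 0·-9 + -1·5 + -1·1 = -6
  a_7 = 0·-6 + 0·-5 + -1·-9 + -1·5 = 4
  a_8 = 0·4 + 0·-6 + -1·-5 + -1·-9 = 14
  a_9 = 0·14 + 0·4 + -1·-6 + -1·-5 = 11
  a_10 = 0·11 + 0·14 + -1·4 + -1·-6 = 2
  a_11 = 0·2 + 0·11 + -1·14 + -1·4 = -18
  a_12 = 0·-18 + 0·2 + -1·11 + -1·14 = -25
  a_13 = 0·-25 + 0·-18 + -1·2 + -1·11 = -13

0,0,-1,-1 ; -13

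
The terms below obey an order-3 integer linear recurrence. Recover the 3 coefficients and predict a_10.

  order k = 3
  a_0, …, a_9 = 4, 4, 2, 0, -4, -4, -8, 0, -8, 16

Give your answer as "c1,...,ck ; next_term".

  a_3 = 0·2 + 2·4 + -2·4 = 0
  a_4 = 0·0 + 2·2 + -2·4 = -4
  a_5 = 0·-4 + 2·0 + -2·2 = -4
  a_6 = 0·-4 + 2·-4 + -2·0 = -8
  a_7 = 0·-8 + 2·-4 + -2·-4 = 0
  a_8 = 0·0 + 2·-8 + -2·-4 = -8
  a_9 = 0·-8 + 2·0 + -2·-8 = 16
  a_10 = 0·16 + 2·-8 + -2·0 = -16

0,2,-2 ; -16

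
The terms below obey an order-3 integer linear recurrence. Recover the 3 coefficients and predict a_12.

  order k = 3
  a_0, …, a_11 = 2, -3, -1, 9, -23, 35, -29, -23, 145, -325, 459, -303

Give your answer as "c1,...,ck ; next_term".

-2,-1,2 ; -503

  a_3 = -2·-1 + -1·-3 + 2·2 = 9
  a_4 = -2·9 + -1·-1 + 2·-3 = -23
  a_5 = -2·-23 + -1·9 + 2·-1 = 35
  a_6 = -2·35 + -1·-23 + 2·9 = -29
  a_7 = -2·-29 + -1·35 + 2·-23 = -23
  a_8 = -2·-23 + -1·-29 + 2·35 = 145
  a_9 = -2·145 + -1·-23 + 2·-29 = -325
  a_10 = -2·-325 + -1·145 + 2·-23 = 459
  a_11 = -2·459 + -1·-325 + 2·145 = -303
  a_12 = -2·-303 + -1·459 + 2·-325 = -503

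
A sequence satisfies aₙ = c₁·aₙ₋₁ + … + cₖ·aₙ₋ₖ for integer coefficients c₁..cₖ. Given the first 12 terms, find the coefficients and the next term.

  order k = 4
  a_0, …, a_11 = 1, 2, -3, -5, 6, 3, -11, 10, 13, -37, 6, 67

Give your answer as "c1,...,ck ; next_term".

  a_4 = 0·-5 + -2·-3 + 1·2 + -2·1 = 6
  a_5 = 0·6 + -2·-5 + 1·-3 + -2·2 = 3
  a_6 = 0·3 + -2·6 + 1·-5 + -2·-3 = -11
  a_7 = 0·-11 + -2·3 + 1·6 + -2·-5 = 10
  a_8 = 0·10 + -2·-11 + 1·3 + -2·6 = 13
  a_9 = 0·13 + -2·10 + 1·-11 + -2·3 = -37
  a_10 = 0·-37 + -2·13 + 1·10 + -2·-11 = 6
  a_11 = 0·6 + -2·-37 + 1·13 + -2·10 = 67
  a_12 = 0·67 + -2·6 + 1·-37 + -2·13 = -75

0,-2,1,-2 ; -75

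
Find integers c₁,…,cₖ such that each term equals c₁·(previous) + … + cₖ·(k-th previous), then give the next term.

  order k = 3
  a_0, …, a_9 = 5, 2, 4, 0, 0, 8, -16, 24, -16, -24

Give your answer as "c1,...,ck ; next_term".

  a_3 = -2·4 + -1·2 + 2·5 = 0
  a_4 = -2·0 + -1·4 + 2·2 = 0
  a_5 = -2·0 + -1·0 + 2·4 = 8
  a_6 = -2·8 + -1·0 + 2·0 = -16
  a_7 = -2·-16 + -1·8 + 2·0 = 24
  a_8 = -2·24 + -1·-16 + 2·8 = -16
  a_9 = -2·-16 + -1·24 + 2·-16 = -24
  a_10 = -2·-24 + -1·-16 + 2·24 = 112

-2,-1,2 ; 112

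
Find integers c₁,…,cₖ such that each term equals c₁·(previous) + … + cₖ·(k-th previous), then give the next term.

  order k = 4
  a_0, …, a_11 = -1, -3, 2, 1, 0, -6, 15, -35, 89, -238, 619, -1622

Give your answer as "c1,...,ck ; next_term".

-1,4,1,4 ; 4216

  a_4 = -1·1 + 4·2 + 1·-3 + 4·-1 = 0
  a_5 = -1·0 + 4·1 + 1·2 + 4·-3 = -6
  a_6 = -1·-6 + 4·0 + 1·1 + 4·2 = 15
  a_7 = -1·15 + 4·-6 + 1·0 + 4·1 = -35
  a_8 = -1·-35 + 4·15 + 1·-6 + 4·0 = 89
  a_9 = -1·89 + 4·-35 + 1·15 + 4·-6 = -238
  a_10 = -1·-238 + 4·89 + 1·-35 + 4·15 = 619
  a_11 = -1·619 + 4·-238 + 1·89 + 4·-35 = -1622
  a_12 = -1·-1622 + 4·619 + 1·-238 + 4·89 = 4216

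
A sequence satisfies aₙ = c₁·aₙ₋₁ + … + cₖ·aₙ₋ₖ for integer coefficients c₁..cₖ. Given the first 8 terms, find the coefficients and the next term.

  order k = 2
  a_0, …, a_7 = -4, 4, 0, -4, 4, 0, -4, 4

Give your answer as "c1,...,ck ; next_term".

  a_2 = -1·4 + -1·-4 = 0
  a_3 = -1·0 + -1·4 = -4
  a_4 = -1·-4 + -1·0 = 4
  a_5 = -1·4 + -1·-4 = 0
  a_6 = -1·0 + -1·4 = -4
  a_7 = -1·-4 + -1·0 = 4
  a_8 = -1·4 + -1·-4 = 0

-1,-1 ; 0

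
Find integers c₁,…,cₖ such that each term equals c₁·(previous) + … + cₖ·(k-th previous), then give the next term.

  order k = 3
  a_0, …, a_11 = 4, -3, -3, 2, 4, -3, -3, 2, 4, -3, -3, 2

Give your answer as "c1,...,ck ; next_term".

  a_3 = -1·-3 + -1·-3 + -1·4 = 2
  a_4 = -1·2 + -1·-3 + -1·-3 = 4
  a_5 = -1·4 + -1·2 + -1·-3 = -3
  a_6 = -1·-3 + -1·4 + -1·2 = -3
  a_7 = -1·-3 + -1·-3 + -1·4 = 2
  a_8 = -1·2 + -1·-3 + -1·-3 = 4
  a_9 = -1·4 + -1·2 + -1·-3 = -3
  a_10 = -1·-3 + -1·4 + -1·2 = -3
  a_11 = -1·-3 + -1·-3 + -1·4 = 2
  a_12 = -1·2 + -1·-3 + -1·-3 = 4

-1,-1,-1 ; 4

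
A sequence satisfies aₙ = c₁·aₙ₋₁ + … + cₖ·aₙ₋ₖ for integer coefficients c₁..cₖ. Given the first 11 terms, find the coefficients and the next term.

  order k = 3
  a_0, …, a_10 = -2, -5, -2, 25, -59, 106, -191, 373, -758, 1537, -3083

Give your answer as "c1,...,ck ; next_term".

  a_3 = -3·-2 + -3·-5 + -2·-2 = 25
  a_4 = -3·25 + -3·-2 + -2·-5 = -59
  a_5 = -3·-59 + -3·25 + -2·-2 = 106
  a_6 = -3·106 + -3·-59 + -2·25 = -191
  a_7 = -3·-191 + -3·106 + -2·-59 = 373
  a_8 = -3·373 + -3·-191 + -2·106 = -758
  a_9 = -3·-758 + -3·373 + -2·-191 = 1537
  a_10 = -3·1537 + -3·-758 + -2·373 = -3083
  a_11 = -3·-3083 + -3·1537 + -2·-758 = 6154

-3,-3,-2 ; 6154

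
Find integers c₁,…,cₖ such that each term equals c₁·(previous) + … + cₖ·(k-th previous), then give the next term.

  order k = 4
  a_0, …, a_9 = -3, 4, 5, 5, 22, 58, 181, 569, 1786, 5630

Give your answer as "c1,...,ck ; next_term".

3,1,-1,-2 ; 17745

  a_4 = 3·5 + 1·5 + -1·4 + -2·-3 = 22
  a_5 = 3·22 + 1·5 + -1·5 + -2·4 = 58
  a_6 = 3·58 + 1·22 + -1·5 + -2·5 = 181
  a_7 = 3·181 + 1·58 + -1·22 + -2·5 = 569
  a_8 = 3·569 + 1·181 + -1·58 + -2·22 = 1786
  a_9 = 3·1786 + 1·569 + -1·181 + -2·58 = 5630
  a_10 = 3·5630 + 1·1786 + -1·569 + -2·181 = 17745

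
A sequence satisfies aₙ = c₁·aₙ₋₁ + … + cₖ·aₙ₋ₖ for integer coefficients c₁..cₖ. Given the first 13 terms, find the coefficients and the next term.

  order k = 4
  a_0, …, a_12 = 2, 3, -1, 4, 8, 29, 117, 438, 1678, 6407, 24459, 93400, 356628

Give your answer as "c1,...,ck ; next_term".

3,3,1,-2 ; 1361729

  a_4 = 3·4 + 3·-1 + 1·3 + -2·2 = 8
  a_5 = 3·8 + 3·4 + 1·-1 + -2·3 = 29
  a_6 = 3·29 + 3·8 + 1·4 + -2·-1 = 117
  a_7 = 3·117 + 3·29 + 1·8 + -2·4 = 438
  a_8 = 3·438 + 3·117 + 1·29 + -2·8 = 1678
  a_9 = 3·1678 + 3·438 + 1·117 + -2·29 = 6407
  a_10 = 3·6407 + 3·1678 + 1·438 + -2·117 = 24459
  a_11 = 3·24459 + 3·6407 + 1·1678 + -2·438 = 93400
  a_12 = 3·93400 + 3·24459 + 1·6407 + -2·1678 = 356628
  a_13 = 3·356628 + 3·93400 + 1·24459 + -2·6407 = 1361729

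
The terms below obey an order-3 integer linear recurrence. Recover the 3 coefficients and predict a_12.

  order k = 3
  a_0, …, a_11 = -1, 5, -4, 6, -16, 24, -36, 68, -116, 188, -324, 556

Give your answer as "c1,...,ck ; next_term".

  a_3 = -1·-4 + 0·5 + -2·-1 = 6
  a_4 = -1·6 + 0·-4 + -2·5 = -16
  a_5 = -1·-16 + 0·6 + -2·-4 = 24
  a_6 = -1·24 + 0·-16 + -2·6 = -36
  a_7 = -1·-36 + 0·24 + -2·-16 = 68
  a_8 = -1·68 + 0·-36 + -2·24 = -116
  a_9 = -1·-116 + 0·68 + -2·-36 = 188
  a_10 = -1·188 + 0·-116 + -2·68 = -324
  a_11 = -1·-324 + 0·188 + -2·-116 = 556
  a_12 = -1·556 + 0·-324 + -2·188 = -932

-1,0,-2 ; -932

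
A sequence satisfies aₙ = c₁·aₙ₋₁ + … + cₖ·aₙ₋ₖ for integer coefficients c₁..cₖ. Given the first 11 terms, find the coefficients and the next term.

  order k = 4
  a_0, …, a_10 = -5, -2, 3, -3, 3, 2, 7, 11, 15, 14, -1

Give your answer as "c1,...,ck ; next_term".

  a_4 = 2·-3 + 0·3 + -2·-2 + -1·-5 = 3
  a_5 = 2·3 + 0·-3 + -2·3 + -1·-2 = 2
  a_6 = 2·2 + 0·3 + -2·-3 + -1·3 = 7
  a_7 = 2·7 + 0·2 + -2·3 + -1·-3 = 11
  a_8 = 2·11 + 0·7 + -2·2 + -1·3 = 15
  a_9 = 2·15 + 0·11 + -2·7 + -1·2 = 14
  a_10 = 2·14 + 0·15 + -2·11 + -1·7 = -1
  a_11 = 2·-1 + 0·14 + -2·15 + -1·11 = -43

2,0,-2,-1 ; -43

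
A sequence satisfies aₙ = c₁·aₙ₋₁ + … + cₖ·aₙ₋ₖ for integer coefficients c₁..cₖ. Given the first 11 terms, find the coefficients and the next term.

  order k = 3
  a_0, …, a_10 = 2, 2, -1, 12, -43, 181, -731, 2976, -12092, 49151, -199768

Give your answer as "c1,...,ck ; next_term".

  a_3 = -4·-1 + 1·2 + 3·2 = 12
  a_4 = -4·12 + 1·-1 + 3·2 = -43
  a_5 = -4·-43 + 1·12 + 3·-1 = 181
  a_6 = -4·181 + 1·-43 + 3·12 = -731
  a_7 = -4·-731 + 1·181 + 3·-43 = 2976
  a_8 = -4·2976 + 1·-731 + 3·181 = -12092
  a_9 = -4·-12092 + 1·2976 + 3·-731 = 49151
  a_10 = -4·49151 + 1·-12092 + 3·2976 = -199768
  a_11 = -4·-199768 + 1·49151 + 3·-12092 = 811947

-4,1,3 ; 811947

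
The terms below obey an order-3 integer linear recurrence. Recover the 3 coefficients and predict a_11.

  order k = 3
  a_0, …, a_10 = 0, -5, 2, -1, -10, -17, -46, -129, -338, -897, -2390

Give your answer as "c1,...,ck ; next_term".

  a_3 = 2·2 + 1·-5 + 2·0 = -1
  a_4 = 2·-1 + 1·2 + 2·-5 = -10
  a_5 = 2·-10 + 1·-1 + 2·2 = -17
  a_6 = 2·-17 + 1·-10 + 2·-1 = -46
  a_7 = 2·-46 + 1·-17 + 2·-10 = -129
  a_8 = 2·-129 + 1·-46 + 2·-17 = -338
  a_9 = 2·-338 + 1·-129 + 2·-46 = -897
  a_10 = 2·-897 + 1·-338 + 2·-129 = -2390
  a_11 = 2·-2390 + 1·-897 + 2·-338 = -6353

2,1,2 ; -6353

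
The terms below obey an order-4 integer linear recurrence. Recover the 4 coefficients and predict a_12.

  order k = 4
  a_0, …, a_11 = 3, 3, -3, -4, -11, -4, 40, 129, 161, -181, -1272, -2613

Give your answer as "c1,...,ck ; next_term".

2,-3,-3,-1 ; -1028

  a_4 = 2·-4 + -3·-3 + -3·3 + -1·3 = -11
  a_5 = 2·-11 + -3·-4 + -3·-3 + -1·3 = -4
  a_6 = 2·-4 + -3·-11 + -3·-4 + -1·-3 = 40
  a_7 = 2·40 + -3·-4 + -3·-11 + -1·-4 = 129
  a_8 = 2·129 + -3·40 + -3·-4 + -1·-11 = 161
  a_9 = 2·161 + -3·129 + -3·40 + -1·-4 = -181
  a_10 = 2·-181 + -3·161 + -3·129 + -1·40 = -1272
  a_11 = 2·-1272 + -3·-181 + -3·161 + -1·129 = -2613
  a_12 = 2·-2613 + -3·-1272 + -3·-181 + -1·161 = -1028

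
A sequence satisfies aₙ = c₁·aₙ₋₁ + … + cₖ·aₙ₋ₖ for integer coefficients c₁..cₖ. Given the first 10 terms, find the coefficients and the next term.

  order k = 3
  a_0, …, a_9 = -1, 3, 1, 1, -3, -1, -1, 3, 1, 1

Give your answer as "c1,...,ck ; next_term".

0,0,-1 ; -3

  a_3 = 0·1 + 0·3 + -1·-1 = 1
  a_4 = 0·1 + 0·1 + -1·3 = -3
  a_5 = 0·-3 + 0·1 + -1·1 = -1
  a_6 = 0·-1 + 0·-3 + -1·1 = -1
  a_7 = 0·-1 + 0·-1 + -1·-3 = 3
  a_8 = 0·3 + 0·-1 + -1·-1 = 1
  a_9 = 0·1 + 0·3 + -1·-1 = 1
  a_10 = 0·1 + 0·1 + -1·3 = -3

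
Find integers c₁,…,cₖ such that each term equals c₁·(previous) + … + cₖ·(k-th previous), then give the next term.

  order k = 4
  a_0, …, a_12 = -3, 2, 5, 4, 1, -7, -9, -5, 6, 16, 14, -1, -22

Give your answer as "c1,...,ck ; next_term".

0,0,-1,-1 ; -30

  a_4 = 0·4 + 0·5 + -1·2 + -1·-3 = 1
  a_5 = 0·1 + 0·4 + -1·5 + -1·2 = -7
  a_6 = 0·-7 + 0·1 + -1·4 + -1·5 = -9
  a_7 = 0·-9 + 0·-7 + -1·1 + -1·4 = -5
  a_8 = 0·-5 + 0·-9 + -1·-7 + -1·1 = 6
  a_9 = 0·6 + 0·-5 + -1·-9 + -1·-7 = 16
  a_10 = 0·16 + 0·6 + -1·-5 + -1·-9 = 14
  a_11 = 0·14 + 0·16 + -1·6 + -1·-5 = -1
  a_12 = 0·-1 + 0·14 + -1·16 + -1·6 = -22
  a_13 = 0·-22 + 0·-1 + -1·14 + -1·16 = -30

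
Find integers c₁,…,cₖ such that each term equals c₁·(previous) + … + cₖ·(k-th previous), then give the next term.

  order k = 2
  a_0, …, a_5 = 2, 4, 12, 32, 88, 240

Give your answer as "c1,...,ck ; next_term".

2,2 ; 656

  a_2 = 2·4 + 2·2 = 12
  a_3 = 2·12 + 2·4 = 32
  a_4 = 2·32 + 2·12 = 88
  a_5 = 2·88 + 2·32 = 240
  a_6 = 2·240 + 2·88 = 656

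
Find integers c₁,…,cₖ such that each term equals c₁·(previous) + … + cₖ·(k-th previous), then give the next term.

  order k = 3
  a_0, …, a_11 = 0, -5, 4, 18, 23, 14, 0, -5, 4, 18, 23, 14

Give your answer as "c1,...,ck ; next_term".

  a_3 = 2·4 + -2·-5 + 1·0 = 18
  a_4 = 2·18 + -2·4 + 1·-5 = 23
  a_5 = 2·23 + -2·18 + 1·4 = 14
  a_6 = 2·14 + -2·23 + 1·18 = 0
  a_7 = 2·0 + -2·14 + 1·23 = -5
  a_8 = 2·-5 + -2·0 + 1·14 = 4
  a_9 = 2·4 + -2·-5 + 1·0 = 18
  a_10 = 2·18 + -2·4 + 1·-5 = 23
  a_11 = 2·23 + -2·18 + 1·4 = 14
  a_12 = 2·14 + -2·23 + 1·18 = 0

2,-2,1 ; 0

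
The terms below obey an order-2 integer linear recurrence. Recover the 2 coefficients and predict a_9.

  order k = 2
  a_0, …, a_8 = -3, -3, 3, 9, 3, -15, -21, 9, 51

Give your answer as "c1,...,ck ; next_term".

  a_2 = 1·-3 + -2·-3 = 3
  a_3 = 1·3 + -2·-3 = 9
  a_4 = 1·9 + -2·3 = 3
  a_5 = 1·3 + -2·9 = -15
  a_6 = 1·-15 + -2·3 = -21
  a_7 = 1·-21 + -2·-15 = 9
  a_8 = 1·9 + -2·-21 = 51
  a_9 = 1·51 + -2·9 = 33

1,-2 ; 33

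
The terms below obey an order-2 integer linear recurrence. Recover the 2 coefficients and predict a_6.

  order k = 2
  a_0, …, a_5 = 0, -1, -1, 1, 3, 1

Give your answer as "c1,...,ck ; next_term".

  a_2 = 1·-1 + -2·0 = -1
  a_3 = 1·-1 + -2·-1 = 1
  a_4 = 1·1 + -2·-1 = 3
  a_5 = 1·3 + -2·1 = 1
  a_6 = 1·1 + -2·3 = -5

1,-2 ; -5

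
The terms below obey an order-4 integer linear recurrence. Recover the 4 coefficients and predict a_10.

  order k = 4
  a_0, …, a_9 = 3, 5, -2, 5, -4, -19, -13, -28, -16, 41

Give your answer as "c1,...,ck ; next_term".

  a_4 = 1·5 + 0·-2 + 0·5 + -3·3 = -4
  a_5 = 1·-4 + 0·5 + 0·-2 + -3·5 = -19
  a_6 = 1·-19 + 0·-4 + 0·5 + -3·-2 = -13
  a_7 = 1·-13 + 0·-19 + 0·-4 + -3·5 = -28
  a_8 = 1·-28 + 0·-13 + 0·-19 + -3·-4 = -16
  a_9 = 1·-16 + 0·-28 + 0·-13 + -3·-19 = 41
  a_10 = 1·41 + 0·-16 + 0·-28 + -3·-13 = 80

1,0,0,-3 ; 80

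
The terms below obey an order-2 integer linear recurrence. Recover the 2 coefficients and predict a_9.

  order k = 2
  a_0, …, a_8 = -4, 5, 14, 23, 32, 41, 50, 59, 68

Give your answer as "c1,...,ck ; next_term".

2,-1 ; 77

  a_2 = 2·5 + -1·-4 = 14
  a_3 = 2·14 + -1·5 = 23
  a_4 = 2·23 + -1·14 = 32
  a_5 = 2·32 + -1·23 = 41
  a_6 = 2·41 + -1·32 = 50
  a_7 = 2·50 + -1·41 = 59
  a_8 = 2·59 + -1·50 = 68
  a_9 = 2·68 + -1·59 = 77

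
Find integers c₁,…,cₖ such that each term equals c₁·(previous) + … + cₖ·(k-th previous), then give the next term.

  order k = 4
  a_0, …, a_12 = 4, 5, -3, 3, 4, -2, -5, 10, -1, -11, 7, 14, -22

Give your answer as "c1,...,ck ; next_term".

-1,-1,0,1 ; -3

  a_4 = -1·3 + -1·-3 + 0·5 + 1·4 = 4
  a_5 = -1·4 + -1·3 + 0·-3 + 1·5 = -2
  a_6 = -1·-2 + -1·4 + 0·3 + 1·-3 = -5
  a_7 = -1·-5 + -1·-2 + 0·4 + 1·3 = 10
  a_8 = -1·10 + -1·-5 + 0·-2 + 1·4 = -1
  a_9 = -1·-1 + -1·10 + 0·-5 + 1·-2 = -11
  a_10 = -1·-11 + -1·-1 + 0·10 + 1·-5 = 7
  a_11 = -1·7 + -1·-11 + 0·-1 + 1·10 = 14
  a_12 = -1·14 + -1·7 + 0·-11 + 1·-1 = -22
  a_13 = -1·-22 + -1·14 + 0·7 + 1·-11 = -3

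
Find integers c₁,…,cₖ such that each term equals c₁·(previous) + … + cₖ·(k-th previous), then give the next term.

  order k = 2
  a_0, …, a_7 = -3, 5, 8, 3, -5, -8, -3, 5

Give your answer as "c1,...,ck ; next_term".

  a_2 = 1·5 + -1·-3 = 8
  a_3 = 1·8 + -1·5 = 3
  a_4 = 1·3 + -1·8 = -5
  a_5 = 1·-5 + -1·3 = -8
  a_6 = 1·-8 + -1·-5 = -3
  a_7 = 1·-3 + -1·-8 = 5
  a_8 = 1·5 + -1·-3 = 8

1,-1 ; 8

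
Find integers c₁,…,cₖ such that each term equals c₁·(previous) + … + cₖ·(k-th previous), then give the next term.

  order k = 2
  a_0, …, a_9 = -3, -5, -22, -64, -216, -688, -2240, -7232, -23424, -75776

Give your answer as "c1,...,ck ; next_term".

2,4 ; -245248

  a_2 = 2·-5 + 4·-3 = -22
  a_3 = 2·-22 + 4·-5 = -64
  a_4 = 2·-64 + 4·-22 = -216
  a_5 = 2·-216 + 4·-64 = -688
  a_6 = 2·-688 + 4·-216 = -2240
  a_7 = 2·-2240 + 4·-688 = -7232
  a_8 = 2·-7232 + 4·-2240 = -23424
  a_9 = 2·-23424 + 4·-7232 = -75776
  a_10 = 2·-75776 + 4·-23424 = -245248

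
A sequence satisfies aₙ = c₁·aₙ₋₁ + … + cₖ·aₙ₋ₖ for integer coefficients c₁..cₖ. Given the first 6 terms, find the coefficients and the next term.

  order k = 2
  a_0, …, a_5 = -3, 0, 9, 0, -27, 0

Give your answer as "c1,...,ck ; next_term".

  a_2 = 0·0 + -3·-3 = 9
  a_3 = 0·9 + -3·0 = 0
  a_4 = 0·0 + -3·9 = -27
  a_5 = 0·-27 + -3·0 = 0
  a_6 = 0·0 + -3·-27 = 81

0,-3 ; 81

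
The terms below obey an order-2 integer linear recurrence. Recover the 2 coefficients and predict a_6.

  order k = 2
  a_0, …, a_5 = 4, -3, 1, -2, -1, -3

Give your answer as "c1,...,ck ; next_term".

1,1 ; -4

  a_2 = 1·-3 + 1·4 = 1
  a_3 = 1·1 + 1·-3 = -2
  a_4 = 1·-2 + 1·1 = -1
  a_5 = 1·-1 + 1·-2 = -3
  a_6 = 1·-3 + 1·-1 = -4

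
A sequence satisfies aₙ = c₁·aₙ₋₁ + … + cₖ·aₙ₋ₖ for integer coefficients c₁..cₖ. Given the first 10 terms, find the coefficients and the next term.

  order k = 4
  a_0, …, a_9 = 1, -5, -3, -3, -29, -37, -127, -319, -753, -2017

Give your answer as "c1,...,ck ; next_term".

  a_4 = 1·-3 + 3·-3 + 3·-5 + -2·1 = -29
  a_5 = 1·-29 + 3·-3 + 3·-3 + -2·-5 = -37
  a_6 = 1·-37 + 3·-29 + 3·-3 + -2·-3 = -127
  a_7 = 1·-127 + 3·-37 + 3·-29 + -2·-3 = -319
  a_8 = 1·-319 + 3·-127 + 3·-37 + -2·-29 = -753
  a_9 = 1·-753 + 3·-319 + 3·-127 + -2·-37 = -2017
  a_10 = 1·-2017 + 3·-753 + 3·-319 + -2·-127 = -4979

1,3,3,-2 ; -4979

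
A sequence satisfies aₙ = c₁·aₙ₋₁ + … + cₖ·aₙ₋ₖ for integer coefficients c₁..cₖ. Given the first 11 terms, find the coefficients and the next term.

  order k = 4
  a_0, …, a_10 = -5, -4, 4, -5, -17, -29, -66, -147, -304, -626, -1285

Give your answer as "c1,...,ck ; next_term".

3,-2,1,-2 ; -2613

  a_4 = 3·-5 + -2·4 + 1·-4 + -2·-5 = -17
  a_5 = 3·-17 + -2·-5 + 1·4 + -2·-4 = -29
  a_6 = 3·-29 + -2·-17 + 1·-5 + -2·4 = -66
  a_7 = 3·-66 + -2·-29 + 1·-17 + -2·-5 = -147
  a_8 = 3·-147 + -2·-66 + 1·-29 + -2·-17 = -304
  a_9 = 3·-304 + -2·-147 + 1·-66 + -2·-29 = -626
  a_10 = 3·-626 + -2·-304 + 1·-147 + -2·-66 = -1285
  a_11 = 3·-1285 + -2·-626 + 1·-304 + -2·-147 = -2613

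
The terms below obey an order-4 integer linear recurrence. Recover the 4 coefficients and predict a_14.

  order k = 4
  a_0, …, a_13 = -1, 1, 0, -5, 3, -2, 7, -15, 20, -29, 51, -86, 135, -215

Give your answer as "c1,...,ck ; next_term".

-1,0,-1,1 ; 352

  a_4 = -1·-5 + 0·0 + -1·1 + 1·-1 = 3
  a_5 = -1·3 + 0·-5 + -1·0 + 1·1 = -2
  a_6 = -1·-2 + 0·3 + -1·-5 + 1·0 = 7
  a_7 = -1·7 + 0·-2 + -1·3 + 1·-5 = -15
  a_8 = -1·-15 + 0·7 + -1·-2 + 1·3 = 20
  a_9 = -1·20 + 0·-15 + -1·7 + 1·-2 = -29
  a_10 = -1·-29 + 0·20 + -1·-15 + 1·7 = 51
  a_11 = -1·51 + 0·-29 + -1·20 + 1·-15 = -86
  a_12 = -1·-86 + 0·51 + -1·-29 + 1·20 = 135
  a_13 = -1·135 + 0·-86 + -1·51 + 1·-29 = -215
  a_14 = -1·-215 + 0·135 + -1·-86 + 1·51 = 352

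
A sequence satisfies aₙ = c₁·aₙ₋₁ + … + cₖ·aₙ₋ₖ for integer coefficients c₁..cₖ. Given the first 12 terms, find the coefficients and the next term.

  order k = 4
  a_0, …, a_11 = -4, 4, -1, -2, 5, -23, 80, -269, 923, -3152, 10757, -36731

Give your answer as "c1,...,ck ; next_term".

-3,1,-2,-2 ; 125408

  a_4 = -3·-2 + 1·-1 + -2·4 + -2·-4 = 5
  a_5 = -3·5 + 1·-2 + -2·-1 + -2·4 = -23
  a_6 = -3·-23 + 1·5 + -2·-2 + -2·-1 = 80
  a_7 = -3·80 + 1·-23 + -2·5 + -2·-2 = -269
  a_8 = -3·-269 + 1·80 + -2·-23 + -2·5 = 923
  a_9 = -3·923 + 1·-269 + -2·80 + -2·-23 = -3152
  a_10 = -3·-3152 + 1·923 + -2·-269 + -2·80 = 10757
  a_11 = -3·10757 + 1·-3152 + -2·923 + -2·-269 = -36731
  a_12 = -3·-36731 + 1·10757 + -2·-3152 + -2·923 = 125408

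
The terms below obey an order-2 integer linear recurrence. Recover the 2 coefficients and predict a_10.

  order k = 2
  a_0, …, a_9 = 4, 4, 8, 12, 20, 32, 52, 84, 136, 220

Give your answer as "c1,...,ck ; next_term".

1,1 ; 356

  a_2 = 1·4 + 1·4 = 8
  a_3 = 1·8 + 1·4 = 12
  a_4 = 1·12 + 1·8 = 20
  a_5 = 1·20 + 1·12 = 32
  a_6 = 1·32 + 1·20 = 52
  a_7 = 1·52 + 1·32 = 84
  a_8 = 1·84 + 1·52 = 136
  a_9 = 1·136 + 1·84 = 220
  a_10 = 1·220 + 1·136 = 356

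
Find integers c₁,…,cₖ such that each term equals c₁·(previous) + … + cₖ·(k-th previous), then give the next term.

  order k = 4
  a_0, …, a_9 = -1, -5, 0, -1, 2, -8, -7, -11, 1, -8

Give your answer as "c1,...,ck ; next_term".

  a_4 = 1·-1 + 0·0 + -1·-5 + 2·-1 = 2
  a_5 = 1·2 + 0·-1 + -1·0 + 2·-5 = -8
  a_6 = 1·-8 + 0·2 + -1·-1 + 2·0 = -7
  a_7 = 1·-7 + 0·-8 + -1·2 + 2·-1 = -11
  a_8 = 1·-11 + 0·-7 + -1·-8 + 2·2 = 1
  a_9 = 1·1 + 0·-11 + -1·-7 + 2·-8 = -8
  a_10 = 1·-8 + 0·1 + -1·-11 + 2·-7 = -11

1,0,-1,2 ; -11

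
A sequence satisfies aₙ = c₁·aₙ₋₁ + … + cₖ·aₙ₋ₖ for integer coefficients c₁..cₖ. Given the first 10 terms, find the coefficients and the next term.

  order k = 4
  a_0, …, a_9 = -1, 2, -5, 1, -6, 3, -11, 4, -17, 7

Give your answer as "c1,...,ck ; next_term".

0,1,0,1 ; -28

  a_4 = 0·1 + 1·-5 + 0·2 + 1·-1 = -6
  a_5 = 0·-6 + 1·1 + 0·-5 + 1·2 = 3
  a_6 = 0·3 + 1·-6 + 0·1 + 1·-5 = -11
  a_7 = 0·-11 + 1·3 + 0·-6 + 1·1 = 4
  a_8 = 0·4 + 1·-11 + 0·3 + 1·-6 = -17
  a_9 = 0·-17 + 1·4 + 0·-11 + 1·3 = 7
  a_10 = 0·7 + 1·-17 + 0·4 + 1·-11 = -28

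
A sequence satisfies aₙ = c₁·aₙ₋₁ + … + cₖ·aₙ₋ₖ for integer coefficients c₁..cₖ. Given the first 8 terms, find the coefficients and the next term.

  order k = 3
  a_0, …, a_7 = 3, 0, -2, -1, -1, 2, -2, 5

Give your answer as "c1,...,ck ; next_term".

  a_3 = -1·-2 + 1·0 + -1·3 = -1
  a_4 = -1·-1 + 1·-2 + -1·0 = -1
  a_5 = -1·-1 + 1·-1 + -1·-2 = 2
  a_6 = -1·2 + 1·-1 + -1·-1 = -2
  a_7 = -1·-2 + 1·2 + -1·-1 = 5
  a_8 = -1·5 + 1·-2 + -1·2 = -9

-1,1,-1 ; -9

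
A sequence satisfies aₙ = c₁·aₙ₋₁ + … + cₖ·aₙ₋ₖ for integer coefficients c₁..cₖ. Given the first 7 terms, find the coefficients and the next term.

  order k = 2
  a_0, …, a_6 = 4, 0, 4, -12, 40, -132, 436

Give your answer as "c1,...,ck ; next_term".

-3,1 ; -1440

  a_2 = -3·0 + 1·4 = 4
  a_3 = -3·4 + 1·0 = -12
  a_4 = -3·-12 + 1·4 = 40
  a_5 = -3·40 + 1·-12 = -132
  a_6 = -3·-132 + 1·40 = 436
  a_7 = -3·436 + 1·-132 = -1440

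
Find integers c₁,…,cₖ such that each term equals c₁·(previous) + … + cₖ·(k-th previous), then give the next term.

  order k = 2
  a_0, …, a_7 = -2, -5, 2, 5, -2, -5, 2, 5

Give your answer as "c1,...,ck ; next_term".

  a_2 = 0·-5 + -1·-2 = 2
  a_3 = 0·2 + -1·-5 = 5
  a_4 = 0·5 + -1·2 = -2
  a_5 = 0·-2 + -1·5 = -5
  a_6 = 0·-5 + -1·-2 = 2
  a_7 = 0·2 + -1·-5 = 5
  a_8 = 0·5 + -1·2 = -2

0,-1 ; -2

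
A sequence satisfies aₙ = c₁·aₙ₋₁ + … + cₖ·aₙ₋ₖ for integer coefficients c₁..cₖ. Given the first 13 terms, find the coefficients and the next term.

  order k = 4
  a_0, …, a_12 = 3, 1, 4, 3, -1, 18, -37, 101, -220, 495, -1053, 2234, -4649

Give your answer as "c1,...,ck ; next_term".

-2,2,3,-2 ; 9617

  a_4 = -2·3 + 2·4 + 3·1 + -2·3 = -1
  a_5 = -2·-1 + 2·3 + 3·4 + -2·1 = 18
  a_6 = -2·18 + 2·-1 + 3·3 + -2·4 = -37
  a_7 = -2·-37 + 2·18 + 3·-1 + -2·3 = 101
  a_8 = -2·101 + 2·-37 + 3·18 + -2·-1 = -220
  a_9 = -2·-220 + 2·101 + 3·-37 + -2·18 = 495
  a_10 = -2·495 + 2·-220 + 3·101 + -2·-37 = -1053
  a_11 = -2·-1053 + 2·495 + 3·-220 + -2·101 = 2234
  a_12 = -2·2234 + 2·-1053 + 3·495 + -2·-220 = -4649
  a_13 = -2·-4649 + 2·2234 + 3·-1053 + -2·495 = 9617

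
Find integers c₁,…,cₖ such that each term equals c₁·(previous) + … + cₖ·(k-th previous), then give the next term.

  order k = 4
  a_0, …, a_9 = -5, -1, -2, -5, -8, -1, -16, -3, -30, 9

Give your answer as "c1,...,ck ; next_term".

-1,1,1,2 ; -74

  a_4 = -1·-5 + 1·-2 + 1·-1 + 2·-5 = -8
  a_5 = -1·-8 + 1·-5 + 1·-2 + 2·-1 = -1
  a_6 = -1·-1 + 1·-8 + 1·-5 + 2·-2 = -16
  a_7 = -1·-16 + 1·-1 + 1·-8 + 2·-5 = -3
  a_8 = -1·-3 + 1·-16 + 1·-1 + 2·-8 = -30
  a_9 = -1·-30 + 1·-3 + 1·-16 + 2·-1 = 9
  a_10 = -1·9 + 1·-30 + 1·-3 + 2·-16 = -74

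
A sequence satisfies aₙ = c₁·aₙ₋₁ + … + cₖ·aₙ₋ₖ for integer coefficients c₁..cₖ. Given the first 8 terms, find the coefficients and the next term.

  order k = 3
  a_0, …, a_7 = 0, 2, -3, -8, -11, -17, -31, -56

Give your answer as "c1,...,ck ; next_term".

  a_3 = 2·-3 + -1·2 + 1·0 = -8
  a_4 = 2·-8 + -1·-3 + 1·2 = -11
  a_5 = 2·-11 + -1·-8 + 1·-3 = -17
  a_6 = 2·-17 + -1·-11 + 1·-8 = -31
  a_7 = 2·-31 + -1·-17 + 1·-11 = -56
  a_8 = 2·-56 + -1·-31 + 1·-17 = -98

2,-1,1 ; -98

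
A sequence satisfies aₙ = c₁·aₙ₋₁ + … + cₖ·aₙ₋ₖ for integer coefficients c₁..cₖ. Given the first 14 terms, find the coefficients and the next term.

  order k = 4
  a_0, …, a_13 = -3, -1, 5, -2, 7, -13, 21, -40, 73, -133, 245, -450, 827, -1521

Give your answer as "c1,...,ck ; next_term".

-2,0,0,-1 ; 2797

  a_4 = -2·-2 + 0·5 + 0·-1 + -1·-3 = 7
  a_5 = -2·7 + 0·-2 + 0·5 + -1·-1 = -13
  a_6 = -2·-13 + 0·7 + 0·-2 + -1·5 = 21
  a_7 = -2·21 + 0·-13 + 0·7 + -1·-2 = -40
  a_8 = -2·-40 + 0·21 + 0·-13 + -1·7 = 73
  a_9 = -2·73 + 0·-40 + 0·21 + -1·-13 = -133
  a_10 = -2·-133 + 0·73 + 0·-40 + -1·21 = 245
  a_11 = -2·245 + 0·-133 + 0·73 + -1·-40 = -450
  a_12 = -2·-450 + 0·245 + 0·-133 + -1·73 = 827
  a_13 = -2·827 + 0·-450 + 0·245 + -1·-133 = -1521
  a_14 = -2·-1521 + 0·827 + 0·-450 + -1·245 = 2797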